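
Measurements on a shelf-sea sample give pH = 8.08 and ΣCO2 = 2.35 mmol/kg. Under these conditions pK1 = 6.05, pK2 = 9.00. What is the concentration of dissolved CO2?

α₀ = 1 / (1 + K1/[H⁺] + K1K2/[H⁺]²) = 1 / (1 + 10^+2.03 + 10^+1.11)
   = 1 / (1 + 107.15 + 12.882) = 1/121.03 = 0.008262
[CO2*] = α₀ × DIC = 0.008262 × 2.35 = 0.0194 mmol/kg = 19.4 μmol/kg

[CO2*] = 19.4 μmol/kg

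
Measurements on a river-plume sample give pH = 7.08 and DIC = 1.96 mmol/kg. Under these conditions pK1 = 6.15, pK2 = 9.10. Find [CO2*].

[CO2*] = 0.204 mmol/kg

α₀ = 1 / (1 + K1/[H⁺] + K1K2/[H⁺]²) = 1 / (1 + 10^+0.93 + 10^-1.09)
   = 1 / (1 + 8.5114 + 0.081283) = 1/9.5927 = 0.1042
[CO2*] = α₀ × DIC = 0.1042 × 1.96 = 0.204 mmol/kg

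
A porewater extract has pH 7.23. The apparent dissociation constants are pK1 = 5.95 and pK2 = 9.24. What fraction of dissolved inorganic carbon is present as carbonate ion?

α₂ = 1 / (1 + [H⁺]/K2 + [H⁺]²/(K1K2)) = 1 / (1 + 10^+2.01 + 10^+0.73)
   = 1 / (1 + 102.33 + 5.3703) = 1/108.70 = 0.009200

α₂ = 0.00920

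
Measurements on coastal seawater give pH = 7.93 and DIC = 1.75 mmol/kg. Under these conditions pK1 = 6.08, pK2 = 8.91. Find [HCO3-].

α₁ = 1 / (1 + [H⁺]/K1 + K2/[H⁺]) = 1 / (1 + 10^-1.85 + 10^-0.98)
   = 1 / (1 + 0.014125 + 0.10471) = 1/1.1188 = 0.8938
[HCO3⁻] = α₁ × DIC = 0.8938 × 1.75 = 1.56 mmol/kg

[HCO3⁻] = 1.56 mmol/kg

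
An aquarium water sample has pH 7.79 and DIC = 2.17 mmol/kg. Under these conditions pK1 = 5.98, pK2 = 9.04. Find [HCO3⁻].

α₁ = 1 / (1 + [H⁺]/K1 + K2/[H⁺]) = 1 / (1 + 10^-1.81 + 10^-1.25)
   = 1 / (1 + 0.015488 + 0.056234) = 1/1.0717 = 0.9331
[HCO3⁻] = α₁ × DIC = 0.9331 × 2.17 = 2.02 mmol/kg

[HCO3⁻] = 2.02 mmol/kg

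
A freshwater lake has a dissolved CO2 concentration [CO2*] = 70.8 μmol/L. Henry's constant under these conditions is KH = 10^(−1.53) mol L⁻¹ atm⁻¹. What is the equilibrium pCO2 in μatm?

pCO2 = 2400 μatm

KH = 10^(−1.53) = 2.951×10^-2 mol L⁻¹ atm⁻¹
pCO2 = [CO2*]/KH = 70.8×10^-6 / 2.951×10^-2 = 2.40×10^-3 atm = 2400 μatm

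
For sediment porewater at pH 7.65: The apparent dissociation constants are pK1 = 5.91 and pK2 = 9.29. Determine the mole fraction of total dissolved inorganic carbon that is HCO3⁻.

α₁ = 1 / (1 + [H⁺]/K1 + K2/[H⁺]) = 1 / (1 + 10^-1.74 + 10^-1.64)
   = 1 / (1 + 0.018197 + 0.022909) = 1/1.0411 = 0.9605

α₁ = 0.961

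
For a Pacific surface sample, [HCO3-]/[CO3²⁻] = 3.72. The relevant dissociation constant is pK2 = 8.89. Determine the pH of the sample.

From K2 = [H⁺][CO3²⁻]/[HCO3-]:  pH = pK2 − log₁₀([HCO3-]/[CO3²⁻])
log₁₀(3.72) = +0.571
pH = 8.89 − (+0.571) = 8.32

pH = 8.32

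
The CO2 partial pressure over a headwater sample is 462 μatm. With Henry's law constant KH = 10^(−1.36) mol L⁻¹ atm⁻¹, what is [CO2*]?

[CO2*] = 20.2 μmol/L

KH = 10^(−1.36) = 4.365×10^-2 mol L⁻¹ atm⁻¹
[CO2*] = KH · pCO2 = 4.365×10^-2 × 462×10^-6 atm = 2.02×10^-5 mol/L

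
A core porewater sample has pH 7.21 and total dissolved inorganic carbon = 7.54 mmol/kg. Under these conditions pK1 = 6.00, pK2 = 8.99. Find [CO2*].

α₀ = 1 / (1 + K1/[H⁺] + K1K2/[H⁺]²) = 1 / (1 + 10^+1.21 + 10^-0.57)
   = 1 / (1 + 16.218 + 0.26915) = 1/17.487 = 0.05718
[CO2*] = α₀ × DIC = 0.05718 × 7.54 = 0.431 mmol/kg

[CO2*] = 0.431 mmol/kg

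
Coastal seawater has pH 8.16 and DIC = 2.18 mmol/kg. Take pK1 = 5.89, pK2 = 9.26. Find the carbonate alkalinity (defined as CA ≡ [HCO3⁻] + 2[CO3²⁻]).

CA = 2.33 mmol/kg

CA = [HCO3⁻] + 2[CO3²⁻] = (α₁ + 2α₂)·DIC
At pH 8.16: [H⁺]/K1 = 10^-2.27 = 0.0053703, K2/[H⁺] = 10^-1.10 = 0.079433
α₁ = 1/(1 + 0.0053703 + 0.079433) = 1/1.0848 = 0.9218; α₂ = α₁·K2/[H⁺] = 0.07322
α₁ + 2α₂ = 1.0683
CA = 1.0683 × 2.18 = 2.33 mmol/kg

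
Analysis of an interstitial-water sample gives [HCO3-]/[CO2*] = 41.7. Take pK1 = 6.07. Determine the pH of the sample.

From K1 = [H⁺][HCO3-]/[CO2*]:  pH = pK1 + log₁₀([HCO3-]/[CO2*])
log₁₀(41.7) = +1.620
pH = 6.07 + (+1.620) = 7.69

pH = 7.69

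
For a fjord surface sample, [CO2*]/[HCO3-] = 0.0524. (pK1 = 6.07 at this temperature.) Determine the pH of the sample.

From K1 = [H⁺][HCO3-]/[CO2*]:  pH = pK1 − log₁₀([CO2*]/[HCO3-])
log₁₀(0.0524) = -1.281
pH = 6.07 − (-1.281) = 7.35

pH = 7.35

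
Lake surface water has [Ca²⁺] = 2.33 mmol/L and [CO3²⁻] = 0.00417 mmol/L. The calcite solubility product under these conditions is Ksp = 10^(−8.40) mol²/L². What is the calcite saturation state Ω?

Ksp = 10^(−8.40) = 3.981×10^-9
Ω = [Ca²⁺][CO3²⁻]/Ksp = (2.33×10^-3)(0.00417×10^-3) / 3.981×10^-9 = 2.44

Ω = 2.44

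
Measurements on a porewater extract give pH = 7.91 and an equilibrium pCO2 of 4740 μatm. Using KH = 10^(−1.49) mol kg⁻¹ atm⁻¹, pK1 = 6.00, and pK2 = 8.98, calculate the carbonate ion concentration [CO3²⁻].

[CO2*] = KH · pCO2 = 10^(−1.49) × 4740×10^-6 = 1.534×10^-4 mol/kg
α₀ = 1/(1 + K1/[H⁺] + K1K2/[H⁺]²) = 1/(1 + 10^+1.91 + 10^+0.84) = 0.01121
DIC = [CO2*]/α₀ = 1.534×10^-4 / 0.01121 = 13.68 mmol/kg
[CO3²⁻] = α₂·DIC; α₂ = 0.07756, so [CO3²⁻] = 0.07756 × 13.68 = 1.06 mmol/kg

[CO3²⁻] = 1.06 mmol/kg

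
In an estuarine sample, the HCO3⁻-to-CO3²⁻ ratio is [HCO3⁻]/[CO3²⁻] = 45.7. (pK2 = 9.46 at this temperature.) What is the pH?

pH = 7.80

From K2 = [H⁺][CO3²⁻]/[HCO3⁻]:  pH = pK2 − log₁₀([HCO3⁻]/[CO3²⁻])
log₁₀(45.7) = +1.660
pH = 9.46 − (+1.660) = 7.80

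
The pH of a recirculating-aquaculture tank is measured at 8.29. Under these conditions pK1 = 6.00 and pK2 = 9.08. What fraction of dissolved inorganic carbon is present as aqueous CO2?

α₀ = 0.00439

α₀ = 1 / (1 + K1/[H⁺] + K1K2/[H⁺]²) = 1 / (1 + 10^+2.29 + 10^+1.50)
   = 1 / (1 + 194.98 + 31.623) = 1/227.61 = 0.004394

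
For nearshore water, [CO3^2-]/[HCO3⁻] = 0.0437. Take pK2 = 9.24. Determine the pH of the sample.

From K2 = [H⁺][CO3^2-]/[HCO3⁻]:  pH = pK2 + log₁₀([CO3^2-]/[HCO3⁻])
log₁₀(0.0437) = -1.360
pH = 9.24 + (-1.360) = 7.88

pH = 7.88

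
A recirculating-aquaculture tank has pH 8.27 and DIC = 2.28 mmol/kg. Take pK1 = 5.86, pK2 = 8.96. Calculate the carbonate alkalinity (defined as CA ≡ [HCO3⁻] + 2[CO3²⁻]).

CA = 2.66 mmol/kg

CA = [HCO3⁻] + 2[CO3²⁻] = (α₁ + 2α₂)·DIC
At pH 8.27: [H⁺]/K1 = 10^-2.41 = 0.0038905, K2/[H⁺] = 10^-0.69 = 0.20417
α₁ = 1/(1 + 0.0038905 + 0.20417) = 1/1.2081 = 0.8278; α₂ = α₁·K2/[H⁺] = 0.1690
α₁ + 2α₂ = 1.1658
CA = 1.1658 × 2.28 = 2.66 mmol/kg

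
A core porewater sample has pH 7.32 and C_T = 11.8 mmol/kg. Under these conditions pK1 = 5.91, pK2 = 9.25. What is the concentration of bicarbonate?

α₁ = 1 / (1 + [H⁺]/K1 + K2/[H⁺]) = 1 / (1 + 10^-1.41 + 10^-1.93)
   = 1 / (1 + 0.038905 + 0.011749) = 1/1.0507 = 0.9518
[HCO3⁻] = α₁ × DIC = 0.9518 × 11.8 = 11.2 mmol/kg

[HCO3⁻] = 11.2 mmol/kg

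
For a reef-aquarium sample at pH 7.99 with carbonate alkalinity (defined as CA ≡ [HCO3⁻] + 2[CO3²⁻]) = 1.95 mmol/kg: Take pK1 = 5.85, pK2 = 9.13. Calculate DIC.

DIC = 1.84 mmol/kg

CA = [HCO3⁻] + 2[CO3²⁻] = (α₁ + 2α₂)·DIC
At pH 7.99: [H⁺]/K1 = 10^-2.14 = 0.0072444, K2/[H⁺] = 10^-1.14 = 0.072444
α₁ = 1/(1 + 0.0072444 + 0.072444) = 1/1.0797 = 0.9262; α₂ = α₁·K2/[H⁺] = 0.06710
α₁ + 2α₂ = 1.0604
DIC = CA / (α₁ + 2α₂) = 1.95 / 1.0604 = 1.84 mmol/kg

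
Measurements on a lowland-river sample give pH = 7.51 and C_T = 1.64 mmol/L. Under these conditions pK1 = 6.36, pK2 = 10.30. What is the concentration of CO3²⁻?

[CO3²⁻] = 2.48 μmol/L

α₂ = 1 / (1 + [H⁺]/K2 + [H⁺]²/(K1K2)) = 1 / (1 + 10^+2.79 + 10^+1.64)
   = 1 / (1 + 616.60 + 43.652) = 1/661.25 = 0.001512
[CO3²⁻] = α₂ × DIC = 0.001512 × 1.64 = 0.00248 mmol/L = 2.48 μmol/L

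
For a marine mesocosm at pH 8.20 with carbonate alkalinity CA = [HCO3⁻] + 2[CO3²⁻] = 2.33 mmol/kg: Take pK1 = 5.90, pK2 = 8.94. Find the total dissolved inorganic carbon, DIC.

DIC = 2.03 mmol/kg

CA = [HCO3⁻] + 2[CO3²⁻] = (α₁ + 2α₂)·DIC
At pH 8.20: [H⁺]/K1 = 10^-2.30 = 0.0050119, K2/[H⁺] = 10^-0.74 = 0.18197
α₁ = 1/(1 + 0.0050119 + 0.18197) = 1/1.1870 = 0.8425; α₂ = α₁·K2/[H⁺] = 0.1533
α₁ + 2α₂ = 1.1491
DIC = CA / (α₁ + 2α₂) = 2.33 / 1.1491 = 2.03 mmol/kg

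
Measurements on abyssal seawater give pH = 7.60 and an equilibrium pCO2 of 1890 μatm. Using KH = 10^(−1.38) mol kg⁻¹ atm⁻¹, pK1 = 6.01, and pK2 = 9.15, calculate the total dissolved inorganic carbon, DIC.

[CO2*] = KH · pCO2 = 10^(−1.38) × 1890×10^-6 = 7.879×10^-5 mol/kg
α₀ = 1/(1 + K1/[H⁺] + K1K2/[H⁺]²) = 1/(1 + 10^+1.59 + 10^+0.04) = 0.02439
DIC = [CO2*]/α₀ = 7.879×10^-5 / 0.02439 = 3.23 mmol/kg

DIC = 3.23 mmol/kg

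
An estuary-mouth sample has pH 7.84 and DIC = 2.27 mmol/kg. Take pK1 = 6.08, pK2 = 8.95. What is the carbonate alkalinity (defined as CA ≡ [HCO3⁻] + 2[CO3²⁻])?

CA = 2.39 mmol/kg

CA = [HCO3⁻] + 2[CO3²⁻] = (α₁ + 2α₂)·DIC
At pH 7.84: [H⁺]/K1 = 10^-1.76 = 0.017378, K2/[H⁺] = 10^-1.11 = 0.077625
α₁ = 1/(1 + 0.017378 + 0.077625) = 1/1.0950 = 0.9132; α₂ = α₁·K2/[H⁺] = 0.07089
α₁ + 2α₂ = 1.0550
CA = 1.0550 × 2.27 = 2.39 mmol/kg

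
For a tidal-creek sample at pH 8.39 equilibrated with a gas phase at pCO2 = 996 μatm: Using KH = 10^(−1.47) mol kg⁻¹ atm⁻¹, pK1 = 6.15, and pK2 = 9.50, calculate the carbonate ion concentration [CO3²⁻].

[CO3²⁻] = 0.455 mmol/kg

[CO2*] = KH · pCO2 = 10^(−1.47) × 996×10^-6 = 3.375×10^-5 mol/kg
α₀ = 1/(1 + K1/[H⁺] + K1K2/[H⁺]²) = 1/(1 + 10^+2.24 + 10^+1.13) = 0.005312
DIC = [CO2*]/α₀ = 3.375×10^-5 / 0.005312 = 6.354 mmol/kg
[CO3²⁻] = α₂·DIC; α₂ = 0.07165, so [CO3²⁻] = 0.07165 × 6.354 = 0.455 mmol/kg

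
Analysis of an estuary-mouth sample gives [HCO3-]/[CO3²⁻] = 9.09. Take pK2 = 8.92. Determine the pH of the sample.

From K2 = [H⁺][CO3²⁻]/[HCO3-]:  pH = pK2 − log₁₀([HCO3-]/[CO3²⁻])
log₁₀(9.09) = +0.959
pH = 8.92 − (+0.959) = 7.96

pH = 7.96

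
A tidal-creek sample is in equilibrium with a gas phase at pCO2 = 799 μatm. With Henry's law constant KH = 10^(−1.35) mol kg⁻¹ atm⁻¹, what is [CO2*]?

[CO2*] = 35.7 μmol/kg

KH = 10^(−1.35) = 4.467×10^-2 mol kg⁻¹ atm⁻¹
[CO2*] = KH · pCO2 = 4.467×10^-2 × 799×10^-6 atm = 3.57×10^-5 mol/kg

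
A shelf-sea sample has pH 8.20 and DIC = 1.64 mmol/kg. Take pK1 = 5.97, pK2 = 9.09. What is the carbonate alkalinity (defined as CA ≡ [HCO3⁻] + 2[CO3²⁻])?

CA = 1.82 mmol/kg

CA = [HCO3⁻] + 2[CO3²⁻] = (α₁ + 2α₂)·DIC
At pH 8.20: [H⁺]/K1 = 10^-2.23 = 0.0058884, K2/[H⁺] = 10^-0.89 = 0.12882
α₁ = 1/(1 + 0.0058884 + 0.12882) = 1/1.1347 = 0.8813; α₂ = α₁·K2/[H⁺] = 0.1135
α₁ + 2α₂ = 1.1083
CA = 1.1083 × 1.64 = 1.82 mmol/kg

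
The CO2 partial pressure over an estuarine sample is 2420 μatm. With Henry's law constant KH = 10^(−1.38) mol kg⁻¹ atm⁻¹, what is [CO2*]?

[CO2*] = 101 μmol/kg

KH = 10^(−1.38) = 4.169×10^-2 mol kg⁻¹ atm⁻¹
[CO2*] = KH · pCO2 = 4.169×10^-2 × 2420×10^-6 atm = 1.01×10^-4 mol/kg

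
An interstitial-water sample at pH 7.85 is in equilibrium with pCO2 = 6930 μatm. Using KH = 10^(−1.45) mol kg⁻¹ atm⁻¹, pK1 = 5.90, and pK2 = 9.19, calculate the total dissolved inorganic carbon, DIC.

DIC = 23.2 mmol/kg

[CO2*] = KH · pCO2 = 10^(−1.45) × 6930×10^-6 = 2.459×10^-4 mol/kg
α₀ = 1/(1 + K1/[H⁺] + K1K2/[H⁺]²) = 1/(1 + 10^+1.95 + 10^+0.61) = 0.01062
DIC = [CO2*]/α₀ = 2.459×10^-4 / 0.01062 = 23.2 mmol/kg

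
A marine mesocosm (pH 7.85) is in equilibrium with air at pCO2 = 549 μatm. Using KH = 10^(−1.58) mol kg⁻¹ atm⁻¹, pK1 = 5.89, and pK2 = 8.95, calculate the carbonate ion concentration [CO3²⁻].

[CO2*] = KH · pCO2 = 10^(−1.58) × 549×10^-6 = 1.444×10^-5 mol/kg
α₀ = 1/(1 + K1/[H⁺] + K1K2/[H⁺]²) = 1/(1 + 10^+1.96 + 10^+0.86) = 0.01006
DIC = [CO2*]/α₀ = 1.444×10^-5 / 0.01006 = 1.436 mmol/kg
[CO3²⁻] = α₂·DIC; α₂ = 0.07285, so [CO3²⁻] = 0.07285 × 1.436 = 0.105 mmol/kg

[CO3²⁻] = 0.105 mmol/kg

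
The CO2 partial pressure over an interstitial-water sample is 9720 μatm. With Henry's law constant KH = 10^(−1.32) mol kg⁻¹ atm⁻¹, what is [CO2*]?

[CO2*] = 465 μmol/kg

KH = 10^(−1.32) = 4.786×10^-2 mol kg⁻¹ atm⁻¹
[CO2*] = KH · pCO2 = 4.786×10^-2 × 9720×10^-6 atm = 4.65×10^-4 mol/kg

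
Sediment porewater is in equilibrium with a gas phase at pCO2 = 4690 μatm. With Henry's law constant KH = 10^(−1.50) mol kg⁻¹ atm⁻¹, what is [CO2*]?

[CO2*] = 148 μmol/kg

KH = 10^(−1.50) = 3.162×10^-2 mol kg⁻¹ atm⁻¹
[CO2*] = KH · pCO2 = 3.162×10^-2 × 4690×10^-6 atm = 1.48×10^-4 mol/kg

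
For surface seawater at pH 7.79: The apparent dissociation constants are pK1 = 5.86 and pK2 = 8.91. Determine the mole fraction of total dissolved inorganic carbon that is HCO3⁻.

α₁ = 0.919

α₁ = 1 / (1 + [H⁺]/K1 + K2/[H⁺]) = 1 / (1 + 10^-1.93 + 10^-1.12)
   = 1 / (1 + 0.011749 + 0.075858) = 1/1.0876 = 0.9194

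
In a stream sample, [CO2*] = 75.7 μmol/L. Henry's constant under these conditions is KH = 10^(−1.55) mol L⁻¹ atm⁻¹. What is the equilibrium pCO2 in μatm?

pCO2 = 2690 μatm

KH = 10^(−1.55) = 2.818×10^-2 mol L⁻¹ atm⁻¹
pCO2 = [CO2*]/KH = 75.7×10^-6 / 2.818×10^-2 = 2.69×10^-3 atm = 2690 μatm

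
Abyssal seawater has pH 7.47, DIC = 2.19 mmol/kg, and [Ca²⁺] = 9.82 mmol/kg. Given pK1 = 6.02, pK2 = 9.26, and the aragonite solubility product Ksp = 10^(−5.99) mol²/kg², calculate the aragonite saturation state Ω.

Ω = 0.324

α₂ = 1 / (1 + [H⁺]/K2 + [H⁺]²/(K1K2)) = 1 / (1 + 10^+1.79 + 10^+0.34)
   = 1 / (1 + 61.660 + 2.1878) = 1/64.847 = 0.01542
[CO3²⁻] = α₂ × DIC = 0.01542 × 2.19 = 0.03377 mmol/kg
Ksp = 10^(−5.99) = 1.023×10^-6
Ω = [Ca²⁺][CO3²⁻]/Ksp = (9.82×10^-3)(3.377×10^-5) / 1.023×10^-6 = 0.324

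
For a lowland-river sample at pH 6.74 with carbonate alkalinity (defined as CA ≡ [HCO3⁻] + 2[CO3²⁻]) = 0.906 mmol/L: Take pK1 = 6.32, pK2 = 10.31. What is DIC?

CA = [HCO3⁻] + 2[CO3²⁻] = (α₁ + 2α₂)·DIC
At pH 6.74: [H⁺]/K1 = 10^-0.42 = 0.38019, K2/[H⁺] = 10^-3.57 = 0.00026915
α₁ = 1/(1 + 0.38019 + 0.00026915) = 1/1.3805 = 0.7244; α₂ = α₁·K2/[H⁺] = 0.0001950
α₁ + 2α₂ = 0.7248
DIC = CA / (α₁ + 2α₂) = 0.906 / 0.7248 = 1.25 mmol/L

DIC = 1.25 mmol/L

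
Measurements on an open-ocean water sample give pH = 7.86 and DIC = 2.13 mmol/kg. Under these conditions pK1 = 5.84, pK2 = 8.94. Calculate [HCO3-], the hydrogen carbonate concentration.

[HCO3⁻] = 1.95 mmol/kg

α₁ = 1 / (1 + [H⁺]/K1 + K2/[H⁺]) = 1 / (1 + 10^-2.02 + 10^-1.08)
   = 1 / (1 + 0.0095499 + 0.083176) = 1/1.0927 = 0.9151
[HCO3⁻] = α₁ × DIC = 0.9151 × 2.13 = 1.95 mmol/kg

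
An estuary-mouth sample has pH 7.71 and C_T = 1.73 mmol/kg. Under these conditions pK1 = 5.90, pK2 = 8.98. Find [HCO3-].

α₁ = 1 / (1 + [H⁺]/K1 + K2/[H⁺]) = 1 / (1 + 10^-1.81 + 10^-1.27)
   = 1 / (1 + 0.015488 + 0.053703) = 1/1.0692 = 0.9353
[HCO3⁻] = α₁ × DIC = 0.9353 × 1.73 = 1.62 mmol/kg

[HCO3⁻] = 1.62 mmol/kg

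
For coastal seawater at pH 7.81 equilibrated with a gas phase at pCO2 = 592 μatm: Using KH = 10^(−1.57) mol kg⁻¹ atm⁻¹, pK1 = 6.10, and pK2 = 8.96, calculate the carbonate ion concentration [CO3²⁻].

[CO2*] = KH · pCO2 = 10^(−1.57) × 592×10^-6 = 1.593×10^-5 mol/kg
α₀ = 1/(1 + K1/[H⁺] + K1K2/[H⁺]²) = 1/(1 + 10^+1.71 + 10^+0.56) = 0.01788
DIC = [CO2*]/α₀ = 1.593×10^-5 / 0.01788 = 0.8910 mmol/kg
[CO3²⁻] = α₂·DIC; α₂ = 0.06493, so [CO3²⁻] = 0.06493 × 0.8910 = 0.0579 mmol/kg

[CO3²⁻] = 0.0579 mmol/kg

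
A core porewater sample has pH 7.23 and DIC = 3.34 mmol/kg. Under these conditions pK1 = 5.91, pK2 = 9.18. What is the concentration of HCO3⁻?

[HCO3⁻] = 3.15 mmol/kg

α₁ = 1 / (1 + [H⁺]/K1 + K2/[H⁺]) = 1 / (1 + 10^-1.32 + 10^-1.95)
   = 1 / (1 + 0.047863 + 0.011220) = 1/1.0591 = 0.9442
[HCO3⁻] = α₁ × DIC = 0.9442 × 3.34 = 3.15 mmol/kg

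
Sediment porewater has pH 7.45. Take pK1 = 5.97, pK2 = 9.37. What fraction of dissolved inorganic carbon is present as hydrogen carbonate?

α₁ = 1 / (1 + [H⁺]/K1 + K2/[H⁺]) = 1 / (1 + 10^-1.48 + 10^-1.92)
   = 1 / (1 + 0.033113 + 0.012023) = 1/1.0451 = 0.9568

α₁ = 0.957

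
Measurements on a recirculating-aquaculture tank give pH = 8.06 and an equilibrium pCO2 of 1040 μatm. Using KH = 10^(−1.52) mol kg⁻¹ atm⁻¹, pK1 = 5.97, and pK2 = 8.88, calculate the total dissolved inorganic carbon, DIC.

[CO2*] = KH · pCO2 = 10^(−1.52) × 1040×10^-6 = 3.141×10^-5 mol/kg
α₀ = 1/(1 + K1/[H⁺] + K1K2/[H⁺]²) = 1/(1 + 10^+2.09 + 10^+1.27) = 0.007010
DIC = [CO2*]/α₀ = 3.141×10^-5 / 0.007010 = 4.48 mmol/kg

DIC = 4.48 mmol/kg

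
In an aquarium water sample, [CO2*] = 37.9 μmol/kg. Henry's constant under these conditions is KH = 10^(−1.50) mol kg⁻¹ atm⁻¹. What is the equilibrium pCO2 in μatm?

KH = 10^(−1.50) = 3.162×10^-2 mol kg⁻¹ atm⁻¹
pCO2 = [CO2*]/KH = 37.9×10^-6 / 3.162×10^-2 = 1.20×10^-3 atm = 1200 μatm

pCO2 = 1200 μatm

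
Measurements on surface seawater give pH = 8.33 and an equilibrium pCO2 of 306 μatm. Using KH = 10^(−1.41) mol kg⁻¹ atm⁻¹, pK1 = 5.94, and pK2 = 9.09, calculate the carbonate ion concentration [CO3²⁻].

[CO3²⁻] = 0.508 mmol/kg

[CO2*] = KH · pCO2 = 10^(−1.41) × 306×10^-6 = 1.190×10^-5 mol/kg
α₀ = 1/(1 + K1/[H⁺] + K1K2/[H⁺]²) = 1/(1 + 10^+2.39 + 10^+1.63) = 0.003459
DIC = [CO2*]/α₀ = 1.190×10^-5 / 0.003459 = 3.442 mmol/kg
[CO3²⁻] = α₂·DIC; α₂ = 0.1475, so [CO3²⁻] = 0.1475 × 3.442 = 0.508 mmol/kg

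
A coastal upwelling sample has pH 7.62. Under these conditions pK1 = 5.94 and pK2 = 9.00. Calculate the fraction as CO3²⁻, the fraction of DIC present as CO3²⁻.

α₂ = 0.0392

α₂ = 1 / (1 + [H⁺]/K2 + [H⁺]²/(K1K2)) = 1 / (1 + 10^+1.38 + 10^-0.30)
   = 1 / (1 + 23.988 + 0.50119) = 1/25.490 = 0.03923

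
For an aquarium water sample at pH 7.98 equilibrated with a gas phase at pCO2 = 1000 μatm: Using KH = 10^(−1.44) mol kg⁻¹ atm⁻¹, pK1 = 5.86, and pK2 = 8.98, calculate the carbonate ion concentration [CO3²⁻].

[CO3²⁻] = 0.479 mmol/kg

[CO2*] = KH · pCO2 = 10^(−1.44) × 1000×10^-6 = 3.631×10^-5 mol/kg
α₀ = 1/(1 + K1/[H⁺] + K1K2/[H⁺]²) = 1/(1 + 10^+2.12 + 10^+1.12) = 0.006849
DIC = [CO2*]/α₀ = 3.631×10^-5 / 0.006849 = 5.301 mmol/kg
[CO3²⁻] = α₂·DIC; α₂ = 0.09029, so [CO3²⁻] = 0.09029 × 5.301 = 0.479 mmol/kg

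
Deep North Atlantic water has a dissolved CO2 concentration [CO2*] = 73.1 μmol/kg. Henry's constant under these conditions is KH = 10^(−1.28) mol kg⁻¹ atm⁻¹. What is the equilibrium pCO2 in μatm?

pCO2 = 1390 μatm

KH = 10^(−1.28) = 5.248×10^-2 mol kg⁻¹ atm⁻¹
pCO2 = [CO2*]/KH = 73.1×10^-6 / 5.248×10^-2 = 1.39×10^-3 atm = 1390 μatm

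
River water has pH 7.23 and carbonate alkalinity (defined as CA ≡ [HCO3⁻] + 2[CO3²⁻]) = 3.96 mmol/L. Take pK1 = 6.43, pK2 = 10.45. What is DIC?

DIC = 4.58 mmol/L

CA = [HCO3⁻] + 2[CO3²⁻] = (α₁ + 2α₂)·DIC
At pH 7.23: [H⁺]/K1 = 10^-0.80 = 0.15849, K2/[H⁺] = 10^-3.22 = 0.00060256
α₁ = 1/(1 + 0.15849 + 0.00060256) = 1/1.1591 = 0.8627; α₂ = α₁·K2/[H⁺] = 0.0005199
α₁ + 2α₂ = 0.8638
DIC = CA / (α₁ + 2α₂) = 3.96 / 0.8638 = 4.58 mmol/L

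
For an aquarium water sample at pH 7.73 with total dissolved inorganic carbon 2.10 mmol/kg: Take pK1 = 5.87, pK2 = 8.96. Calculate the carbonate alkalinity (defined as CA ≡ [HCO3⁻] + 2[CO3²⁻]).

CA = [HCO3⁻] + 2[CO3²⁻] = (α₁ + 2α₂)·DIC
At pH 7.73: [H⁺]/K1 = 10^-1.86 = 0.013804, K2/[H⁺] = 10^-1.23 = 0.058884
α₁ = 1/(1 + 0.013804 + 0.058884) = 1/1.0727 = 0.9322; α₂ = α₁·K2/[H⁺] = 0.05489
α₁ + 2α₂ = 1.0420
CA = 1.0420 × 2.10 = 2.19 mmol/kg

CA = 2.19 mmol/kg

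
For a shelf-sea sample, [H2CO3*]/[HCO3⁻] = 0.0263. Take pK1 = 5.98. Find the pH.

From K1 = [H⁺][HCO3⁻]/[H2CO3*]:  pH = pK1 − log₁₀([H2CO3*]/[HCO3⁻])
log₁₀(0.0263) = -1.580
pH = 5.98 − (-1.580) = 7.56

pH = 7.56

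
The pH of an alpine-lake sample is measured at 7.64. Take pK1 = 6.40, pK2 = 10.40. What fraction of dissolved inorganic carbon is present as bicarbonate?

α₁ = 0.944

α₁ = 1 / (1 + [H⁺]/K1 + K2/[H⁺]) = 1 / (1 + 10^-1.24 + 10^-2.76)
   = 1 / (1 + 0.057544 + 0.0017378) = 1/1.0593 = 0.9440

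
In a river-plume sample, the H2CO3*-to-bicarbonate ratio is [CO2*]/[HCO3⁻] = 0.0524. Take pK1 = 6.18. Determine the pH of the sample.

pH = 7.46

From K1 = [H⁺][HCO3⁻]/[CO2*]:  pH = pK1 − log₁₀([CO2*]/[HCO3⁻])
log₁₀(0.0524) = -1.281
pH = 6.18 − (-1.281) = 7.46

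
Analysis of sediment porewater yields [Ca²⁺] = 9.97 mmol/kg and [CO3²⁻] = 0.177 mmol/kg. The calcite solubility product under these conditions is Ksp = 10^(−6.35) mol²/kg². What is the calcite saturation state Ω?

Ksp = 10^(−6.35) = 4.467×10^-7
Ω = [Ca²⁺][CO3²⁻]/Ksp = (9.97×10^-3)(0.177×10^-3) / 4.467×10^-7 = 3.95

Ω = 3.95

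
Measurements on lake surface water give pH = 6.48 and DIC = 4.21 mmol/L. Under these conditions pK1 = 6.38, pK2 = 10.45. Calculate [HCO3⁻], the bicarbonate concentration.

α₁ = 1 / (1 + [H⁺]/K1 + K2/[H⁺]) = 1 / (1 + 10^-0.10 + 10^-3.97)
   = 1 / (1 + 0.79433 + 0.00010715) = 1/1.7944 = 0.5573
[HCO3⁻] = α₁ × DIC = 0.5573 × 4.21 = 2.35 mmol/L

[HCO3⁻] = 2.35 mmol/L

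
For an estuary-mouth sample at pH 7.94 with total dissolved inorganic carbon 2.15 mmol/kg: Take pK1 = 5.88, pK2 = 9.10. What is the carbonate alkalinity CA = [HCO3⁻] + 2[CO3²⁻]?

CA = [HCO3⁻] + 2[CO3²⁻] = (α₁ + 2α₂)·DIC
At pH 7.94: [H⁺]/K1 = 10^-2.06 = 0.0087096, K2/[H⁺] = 10^-1.16 = 0.069183
α₁ = 1/(1 + 0.0087096 + 0.069183) = 1/1.0779 = 0.9277; α₂ = α₁·K2/[H⁺] = 0.06418
α₁ + 2α₂ = 1.0561
CA = 1.0561 × 2.15 = 2.27 mmol/kg

CA = 2.27 mmol/kg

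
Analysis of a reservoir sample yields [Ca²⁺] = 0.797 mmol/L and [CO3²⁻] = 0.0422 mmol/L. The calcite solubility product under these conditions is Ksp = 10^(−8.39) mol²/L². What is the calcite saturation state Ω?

Ω = 8.26

Ksp = 10^(−8.39) = 4.074×10^-9
Ω = [Ca²⁺][CO3²⁻]/Ksp = (0.797×10^-3)(0.0422×10^-3) / 4.074×10^-9 = 8.26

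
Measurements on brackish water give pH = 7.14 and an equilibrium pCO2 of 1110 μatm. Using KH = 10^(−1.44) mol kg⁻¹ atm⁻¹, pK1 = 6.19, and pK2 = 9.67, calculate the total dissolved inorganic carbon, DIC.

[CO2*] = KH · pCO2 = 10^(−1.44) × 1110×10^-6 = 4.030×10^-5 mol/kg
α₀ = 1/(1 + K1/[H⁺] + K1K2/[H⁺]²) = 1/(1 + 10^+0.95 + 10^-1.58) = 0.1006
DIC = [CO2*]/α₀ = 4.030×10^-5 / 0.1006 = 0.401 mmol/kg

DIC = 0.401 mmol/kg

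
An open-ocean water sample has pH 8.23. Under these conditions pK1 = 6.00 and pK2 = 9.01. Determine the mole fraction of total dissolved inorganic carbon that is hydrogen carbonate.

α₁ = 1 / (1 + [H⁺]/K1 + K2/[H⁺]) = 1 / (1 + 10^-2.23 + 10^-0.78)
   = 1 / (1 + 0.0058884 + 0.16596) = 1/1.1718 = 0.8534

α₁ = 0.853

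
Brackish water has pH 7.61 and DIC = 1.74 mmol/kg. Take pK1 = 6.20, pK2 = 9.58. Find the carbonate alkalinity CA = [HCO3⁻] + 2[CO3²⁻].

CA = 1.69 mmol/kg

CA = [HCO3⁻] + 2[CO3²⁻] = (α₁ + 2α₂)·DIC
At pH 7.61: [H⁺]/K1 = 10^-1.41 = 0.038905, K2/[H⁺] = 10^-1.97 = 0.010715
α₁ = 1/(1 + 0.038905 + 0.010715) = 1/1.0496 = 0.9527; α₂ = α₁·K2/[H⁺] = 0.01021
α₁ + 2α₂ = 0.9731
CA = 0.9731 × 1.74 = 1.69 mmol/kg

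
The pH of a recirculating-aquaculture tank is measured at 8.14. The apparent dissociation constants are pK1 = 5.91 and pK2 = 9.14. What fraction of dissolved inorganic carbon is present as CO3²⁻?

α₂ = 1 / (1 + [H⁺]/K2 + [H⁺]²/(K1K2)) = 1 / (1 + 10^+1.00 + 10^-1.23)
   = 1 / (1 + 10.000 + 0.058884) = 1/11.059 = 0.09043

α₂ = 0.0904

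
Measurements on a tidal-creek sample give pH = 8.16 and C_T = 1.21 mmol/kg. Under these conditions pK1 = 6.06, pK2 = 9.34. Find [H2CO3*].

α₀ = 1 / (1 + K1/[H⁺] + K1K2/[H⁺]²) = 1 / (1 + 10^+2.10 + 10^+0.92)
   = 1 / (1 + 125.89 + 8.3176) = 1/135.21 = 0.007396
[CO2*] = α₀ × DIC = 0.007396 × 1.21 = 0.00895 mmol/kg = 8.95 μmol/kg

[CO2*] = 8.95 μmol/kg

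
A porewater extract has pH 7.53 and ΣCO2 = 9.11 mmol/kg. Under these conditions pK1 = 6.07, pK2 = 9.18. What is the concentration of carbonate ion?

α₂ = 1 / (1 + [H⁺]/K2 + [H⁺]²/(K1K2)) = 1 / (1 + 10^+1.65 + 10^+0.19)
   = 1 / (1 + 44.668 + 1.5488) = 1/47.217 = 0.02118
[CO3²⁻] = α₂ × DIC = 0.02118 × 9.11 = 0.193 mmol/kg

[CO3²⁻] = 0.193 mmol/kg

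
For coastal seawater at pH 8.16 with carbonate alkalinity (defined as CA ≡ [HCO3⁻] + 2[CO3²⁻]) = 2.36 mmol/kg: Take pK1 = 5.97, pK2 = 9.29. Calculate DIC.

DIC = 2.22 mmol/kg

CA = [HCO3⁻] + 2[CO3²⁻] = (α₁ + 2α₂)·DIC
At pH 8.16: [H⁺]/K1 = 10^-2.19 = 0.0064565, K2/[H⁺] = 10^-1.13 = 0.074131
α₁ = 1/(1 + 0.0064565 + 0.074131) = 1/1.0806 = 0.9254; α₂ = α₁·K2/[H⁺] = 0.06860
α₁ + 2α₂ = 1.0626
DIC = CA / (α₁ + 2α₂) = 2.36 / 1.0626 = 2.22 mmol/kg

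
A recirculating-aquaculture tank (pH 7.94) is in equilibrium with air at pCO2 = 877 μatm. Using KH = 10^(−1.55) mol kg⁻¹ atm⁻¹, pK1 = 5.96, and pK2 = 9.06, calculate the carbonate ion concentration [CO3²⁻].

[CO2*] = KH · pCO2 = 10^(−1.55) × 877×10^-6 = 2.472×10^-5 mol/kg
α₀ = 1/(1 + K1/[H⁺] + K1K2/[H⁺]²) = 1/(1 + 10^+1.98 + 10^+0.86) = 0.009639
DIC = [CO2*]/α₀ = 2.472×10^-5 / 0.009639 = 2.564 mmol/kg
[CO3²⁻] = α₂·DIC; α₂ = 0.06983, so [CO3²⁻] = 0.06983 × 2.564 = 0.179 mmol/kg

[CO3²⁻] = 0.179 mmol/kg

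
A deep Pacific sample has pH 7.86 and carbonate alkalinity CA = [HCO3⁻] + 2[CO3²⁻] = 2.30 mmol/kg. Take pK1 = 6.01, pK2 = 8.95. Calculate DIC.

DIC = 2.17 mmol/kg

CA = [HCO3⁻] + 2[CO3²⁻] = (α₁ + 2α₂)·DIC
At pH 7.86: [H⁺]/K1 = 10^-1.85 = 0.014125, K2/[H⁺] = 10^-1.09 = 0.081283
α₁ = 1/(1 + 0.014125 + 0.081283) = 1/1.0954 = 0.9129; α₂ = α₁·K2/[H⁺] = 0.07420
α₁ + 2α₂ = 1.0613
DIC = CA / (α₁ + 2α₂) = 2.30 / 1.0613 = 2.17 mmol/kg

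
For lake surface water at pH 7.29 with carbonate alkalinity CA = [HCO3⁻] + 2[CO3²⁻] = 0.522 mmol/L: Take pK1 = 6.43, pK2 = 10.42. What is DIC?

DIC = 0.594 mmol/L

CA = [HCO3⁻] + 2[CO3²⁻] = (α₁ + 2α₂)·DIC
At pH 7.29: [H⁺]/K1 = 10^-0.86 = 0.13804, K2/[H⁺] = 10^-3.13 = 0.00074131
α₁ = 1/(1 + 0.13804 + 0.00074131) = 1/1.1388 = 0.8781; α₂ = α₁·K2/[H⁺] = 0.0006510
α₁ + 2α₂ = 0.8794
DIC = CA / (α₁ + 2α₂) = 0.522 / 0.8794 = 0.594 mmol/L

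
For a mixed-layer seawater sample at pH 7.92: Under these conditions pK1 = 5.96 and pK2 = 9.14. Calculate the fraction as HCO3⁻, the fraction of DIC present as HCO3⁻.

α₁ = 1 / (1 + [H⁺]/K1 + K2/[H⁺]) = 1 / (1 + 10^-1.96 + 10^-1.22)
   = 1 / (1 + 0.010965 + 0.060256) = 1/1.0712 = 0.9335

α₁ = 0.934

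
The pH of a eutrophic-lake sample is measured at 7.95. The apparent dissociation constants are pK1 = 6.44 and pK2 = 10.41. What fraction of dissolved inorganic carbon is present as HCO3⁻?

α₁ = 0.967

α₁ = 1 / (1 + [H⁺]/K1 + K2/[H⁺]) = 1 / (1 + 10^-1.51 + 10^-2.46)
   = 1 / (1 + 0.030903 + 0.0034674) = 1/1.0344 = 0.9668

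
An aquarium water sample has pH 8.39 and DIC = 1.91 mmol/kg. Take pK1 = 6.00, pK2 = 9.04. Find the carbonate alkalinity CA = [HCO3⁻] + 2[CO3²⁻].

CA = 2.25 mmol/kg

CA = [HCO3⁻] + 2[CO3²⁻] = (α₁ + 2α₂)·DIC
At pH 8.39: [H⁺]/K1 = 10^-2.39 = 0.0040738, K2/[H⁺] = 10^-0.65 = 0.22387
α₁ = 1/(1 + 0.0040738 + 0.22387) = 1/1.2279 = 0.8144; α₂ = α₁·K2/[H⁺] = 0.1823
α₁ + 2α₂ = 1.1790
CA = 1.1790 × 1.91 = 2.25 mmol/kg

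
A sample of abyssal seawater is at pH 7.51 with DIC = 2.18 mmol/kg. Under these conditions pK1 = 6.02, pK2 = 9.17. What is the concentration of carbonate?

[CO3²⁻] = 0.0452 mmol/kg

α₂ = 1 / (1 + [H⁺]/K2 + [H⁺]²/(K1K2)) = 1 / (1 + 10^+1.66 + 10^+0.17)
   = 1 / (1 + 45.709 + 1.4791) = 1/48.188 = 0.02075
[CO3²⁻] = α₂ × DIC = 0.02075 × 2.18 = 0.0452 mmol/kg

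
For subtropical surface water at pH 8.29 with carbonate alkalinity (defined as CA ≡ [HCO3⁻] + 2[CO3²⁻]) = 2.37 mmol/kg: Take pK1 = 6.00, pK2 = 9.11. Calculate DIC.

DIC = 2.10 mmol/kg

CA = [HCO3⁻] + 2[CO3²⁻] = (α₁ + 2α₂)·DIC
At pH 8.29: [H⁺]/K1 = 10^-2.29 = 0.0051286, K2/[H⁺] = 10^-0.82 = 0.15136
α₁ = 1/(1 + 0.0051286 + 0.15136) = 1/1.1565 = 0.8647; α₂ = α₁·K2/[H⁺] = 0.1309
α₁ + 2α₂ = 1.1264
DIC = CA / (α₁ + 2α₂) = 2.37 / 1.1264 = 2.10 mmol/kg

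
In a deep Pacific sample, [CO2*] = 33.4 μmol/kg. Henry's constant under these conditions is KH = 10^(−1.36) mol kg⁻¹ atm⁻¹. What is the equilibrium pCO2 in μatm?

pCO2 = 765 μatm

KH = 10^(−1.36) = 4.365×10^-2 mol kg⁻¹ atm⁻¹
pCO2 = [CO2*]/KH = 33.4×10^-6 / 4.365×10^-2 = 7.65×10^-4 atm = 765 μatm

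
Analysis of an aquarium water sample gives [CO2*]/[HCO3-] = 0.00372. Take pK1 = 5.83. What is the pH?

From K1 = [H⁺][HCO3-]/[CO2*]:  pH = pK1 − log₁₀([CO2*]/[HCO3-])
log₁₀(0.00372) = -2.429
pH = 5.83 − (-2.429) = 8.26

pH = 8.26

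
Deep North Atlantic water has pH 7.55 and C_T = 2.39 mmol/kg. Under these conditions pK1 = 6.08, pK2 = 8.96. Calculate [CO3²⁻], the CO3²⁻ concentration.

α₂ = 1 / (1 + [H⁺]/K2 + [H⁺]²/(K1K2)) = 1 / (1 + 10^+1.41 + 10^-0.06)
   = 1 / (1 + 25.704 + 0.87096) = 1/27.575 = 0.03626
[CO3²⁻] = α₂ × DIC = 0.03626 × 2.39 = 0.0867 mmol/kg

[CO3²⁻] = 0.0867 mmol/kg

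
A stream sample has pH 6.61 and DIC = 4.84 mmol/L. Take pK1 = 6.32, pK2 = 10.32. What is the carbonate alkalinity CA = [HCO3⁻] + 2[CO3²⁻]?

CA = [HCO3⁻] + 2[CO3²⁻] = (α₁ + 2α₂)·DIC
At pH 6.61: [H⁺]/K1 = 10^-0.29 = 0.51286, K2/[H⁺] = 10^-3.71 = 0.00019498
α₁ = 1/(1 + 0.51286 + 0.00019498) = 1/1.5131 = 0.6609; α₂ = α₁·K2/[H⁺] = 0.0001289
α₁ + 2α₂ = 0.6612
CA = 0.6612 × 4.84 = 3.20 mmol/L

CA = 3.20 mmol/L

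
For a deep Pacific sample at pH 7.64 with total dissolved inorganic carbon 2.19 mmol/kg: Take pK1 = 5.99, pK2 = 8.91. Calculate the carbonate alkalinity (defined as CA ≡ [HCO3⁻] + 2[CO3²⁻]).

CA = [HCO3⁻] + 2[CO3²⁻] = (α₁ + 2α₂)·DIC
At pH 7.64: [H⁺]/K1 = 10^-1.65 = 0.022387, K2/[H⁺] = 10^-1.27 = 0.053703
α₁ = 1/(1 + 0.022387 + 0.053703) = 1/1.0761 = 0.9293; α₂ = α₁·K2/[H⁺] = 0.04991
α₁ + 2α₂ = 1.0291
CA = 1.0291 × 2.19 = 2.25 mmol/kg

CA = 2.25 mmol/kg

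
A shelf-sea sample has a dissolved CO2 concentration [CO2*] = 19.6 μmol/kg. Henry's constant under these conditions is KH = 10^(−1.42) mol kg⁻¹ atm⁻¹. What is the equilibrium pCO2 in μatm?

KH = 10^(−1.42) = 3.802×10^-2 mol kg⁻¹ atm⁻¹
pCO2 = [CO2*]/KH = 19.6×10^-6 / 3.802×10^-2 = 5.16×10^-4 atm = 516 μatm

pCO2 = 516 μatm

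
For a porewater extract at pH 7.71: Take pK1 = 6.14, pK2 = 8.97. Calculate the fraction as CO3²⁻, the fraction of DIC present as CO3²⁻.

α₂ = 0.0508

α₂ = 1 / (1 + [H⁺]/K2 + [H⁺]²/(K1K2)) = 1 / (1 + 10^+1.26 + 10^-0.31)
   = 1 / (1 + 18.197 + 0.48978) = 1/19.687 = 0.05080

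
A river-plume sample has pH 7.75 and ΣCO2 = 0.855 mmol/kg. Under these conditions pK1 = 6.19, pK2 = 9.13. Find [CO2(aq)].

[CO2*] = 0.0220 mmol/kg

α₀ = 1 / (1 + K1/[H⁺] + K1K2/[H⁺]²) = 1 / (1 + 10^+1.56 + 10^+0.18)
   = 1 / (1 + 36.308 + 1.5136) = 1/38.821 = 0.02576
[CO2*] = α₀ × DIC = 0.02576 × 0.855 = 0.0220 mmol/kg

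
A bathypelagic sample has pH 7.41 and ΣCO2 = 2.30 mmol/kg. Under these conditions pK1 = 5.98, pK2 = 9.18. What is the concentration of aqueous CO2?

[CO2*] = 0.0811 mmol/kg

α₀ = 1 / (1 + K1/[H⁺] + K1K2/[H⁺]²) = 1 / (1 + 10^+1.43 + 10^-0.34)
   = 1 / (1 + 26.915 + 0.45709) = 1/28.372 = 0.03525
[CO2*] = α₀ × DIC = 0.03525 × 2.30 = 0.0811 mmol/kg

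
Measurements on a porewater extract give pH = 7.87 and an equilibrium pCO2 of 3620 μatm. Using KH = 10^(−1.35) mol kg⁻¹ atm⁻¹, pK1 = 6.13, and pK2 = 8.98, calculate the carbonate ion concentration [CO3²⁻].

[CO3²⁻] = 0.690 mmol/kg

[CO2*] = KH · pCO2 = 10^(−1.35) × 3620×10^-6 = 1.617×10^-4 mol/kg
α₀ = 1/(1 + K1/[H⁺] + K1K2/[H⁺]²) = 1/(1 + 10^+1.74 + 10^+0.63) = 0.01661
DIC = [CO2*]/α₀ = 1.617×10^-4 / 0.01661 = 9.738 mmol/kg
[CO3²⁻] = α₂·DIC; α₂ = 0.07084, so [CO3²⁻] = 0.07084 × 9.738 = 0.690 mmol/kg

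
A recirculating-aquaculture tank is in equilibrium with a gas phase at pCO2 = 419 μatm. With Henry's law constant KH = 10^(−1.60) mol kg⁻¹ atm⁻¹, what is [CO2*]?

KH = 10^(−1.60) = 2.512×10^-2 mol kg⁻¹ atm⁻¹
[CO2*] = KH · pCO2 = 2.512×10^-2 × 419×10^-6 atm = 1.05×10^-5 mol/kg

[CO2*] = 10.5 μmol/kg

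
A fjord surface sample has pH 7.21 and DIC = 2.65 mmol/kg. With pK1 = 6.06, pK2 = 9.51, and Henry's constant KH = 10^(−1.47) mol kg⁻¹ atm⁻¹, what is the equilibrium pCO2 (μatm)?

α₀ = 1 / (1 + K1/[H⁺] + K1K2/[H⁺]²) = 1 / (1 + 10^+1.15 + 10^-1.15)
   = 1 / (1 + 14.125 + 0.070795) = 1/15.196 = 0.06581
[CO2*] = α₀ × DIC = 0.06581 × 2.65 = 0.1744 mmol/kg
pCO2 = [CO2*]/KH = 1.744×10^-4 / 3.388×10^-2 = 5150 μatm

pCO2 = 5150 μatm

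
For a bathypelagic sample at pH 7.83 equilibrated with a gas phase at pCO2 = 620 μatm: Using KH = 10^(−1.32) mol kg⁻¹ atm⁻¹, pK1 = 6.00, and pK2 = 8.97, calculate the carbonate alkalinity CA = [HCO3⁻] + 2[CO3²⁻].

[CO2*] = KH · pCO2 = 10^(−1.32) × 620×10^-6 = 2.968×10^-5 mol/kg
α₀ = 1/(1 + K1/[H⁺] + K1K2/[H⁺]²) = 1/(1 + 10^+1.83 + 10^+0.69) = 0.01360
DIC = [CO2*]/α₀ = 2.968×10^-5 / 0.01360 = 2.181 mmol/kg
CA = (α₁ + 2α₂)·DIC = (0.9198 + 2×0.06663) × 2.181 = 2.30 mmol/kg

CA = 2.30 mmol/kg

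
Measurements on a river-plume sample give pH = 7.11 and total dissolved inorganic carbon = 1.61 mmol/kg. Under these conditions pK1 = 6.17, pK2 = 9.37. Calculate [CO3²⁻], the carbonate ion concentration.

[CO3²⁻] = 7.90 μmol/kg

α₂ = 1 / (1 + [H⁺]/K2 + [H⁺]²/(K1K2)) = 1 / (1 + 10^+2.26 + 10^+1.32)
   = 1 / (1 + 181.97 + 20.893) = 1/203.86 = 0.004905
[CO3²⁻] = α₂ × DIC = 0.004905 × 1.61 = 0.00790 mmol/kg = 7.90 μmol/kg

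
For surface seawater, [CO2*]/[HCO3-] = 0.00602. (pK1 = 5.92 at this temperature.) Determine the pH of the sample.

From K1 = [H⁺][HCO3-]/[CO2*]:  pH = pK1 − log₁₀([CO2*]/[HCO3-])
log₁₀(0.00602) = -2.220
pH = 5.92 − (-2.220) = 8.14

pH = 8.14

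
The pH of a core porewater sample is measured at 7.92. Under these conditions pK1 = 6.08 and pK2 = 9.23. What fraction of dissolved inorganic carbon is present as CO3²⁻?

α₂ = 1 / (1 + [H⁺]/K2 + [H⁺]²/(K1K2)) = 1 / (1 + 10^+1.31 + 10^-0.53)
   = 1 / (1 + 20.417 + 0.29512) = 1/21.713 = 0.04606

α₂ = 0.0461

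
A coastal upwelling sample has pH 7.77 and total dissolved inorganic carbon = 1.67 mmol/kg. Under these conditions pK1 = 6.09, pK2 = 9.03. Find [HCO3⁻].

α₁ = 1 / (1 + [H⁺]/K1 + K2/[H⁺]) = 1 / (1 + 10^-1.68 + 10^-1.26)
   = 1 / (1 + 0.020893 + 0.054954) = 1/1.0758 = 0.9295
[HCO3⁻] = α₁ × DIC = 0.9295 × 1.67 = 1.55 mmol/kg

[HCO3⁻] = 1.55 mmol/kg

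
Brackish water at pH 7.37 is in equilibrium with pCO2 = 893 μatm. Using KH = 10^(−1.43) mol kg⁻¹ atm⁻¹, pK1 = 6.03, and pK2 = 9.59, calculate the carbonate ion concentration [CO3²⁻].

[CO3²⁻] = 4.37 μmol/kg

[CO2*] = KH · pCO2 = 10^(−1.43) × 893×10^-6 = 3.318×10^-5 mol/kg
α₀ = 1/(1 + K1/[H⁺] + K1K2/[H⁺]²) = 1/(1 + 10^+1.34 + 10^-0.88) = 0.04346
DIC = [CO2*]/α₀ = 3.318×10^-5 / 0.04346 = 0.7634 mmol/kg
[CO3²⁻] = α₂·DIC; α₂ = 0.005729, so [CO3²⁻] = 0.005729 × 0.7634 = 0.00437 mmol/kg = 4.37 μmol/kg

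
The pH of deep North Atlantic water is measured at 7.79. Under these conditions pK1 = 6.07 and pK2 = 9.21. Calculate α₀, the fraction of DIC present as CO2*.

α₀ = 0.0180

α₀ = 1 / (1 + K1/[H⁺] + K1K2/[H⁺]²) = 1 / (1 + 10^+1.72 + 10^+0.30)
   = 1 / (1 + 52.481 + 1.9953) = 1/55.476 = 0.01803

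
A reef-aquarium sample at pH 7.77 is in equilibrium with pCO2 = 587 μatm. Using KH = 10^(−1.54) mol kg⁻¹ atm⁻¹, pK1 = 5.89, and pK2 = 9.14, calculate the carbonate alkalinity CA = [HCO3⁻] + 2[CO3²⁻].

[CO2*] = KH · pCO2 = 10^(−1.54) × 587×10^-6 = 1.693×10^-5 mol/kg
α₀ = 1/(1 + K1/[H⁺] + K1K2/[H⁺]²) = 1/(1 + 10^+1.88 + 10^+0.51) = 0.01249
DIC = [CO2*]/α₀ = 1.693×10^-5 / 0.01249 = 1.356 mmol/kg
CA = (α₁ + 2α₂)·DIC = (0.9471 + 2×0.04040) × 1.356 = 1.39 mmol/kg

CA = 1.39 mmol/kg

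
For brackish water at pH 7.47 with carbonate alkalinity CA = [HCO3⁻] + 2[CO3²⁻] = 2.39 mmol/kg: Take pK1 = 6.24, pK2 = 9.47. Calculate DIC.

CA = [HCO3⁻] + 2[CO3²⁻] = (α₁ + 2α₂)·DIC
At pH 7.47: [H⁺]/K1 = 10^-1.23 = 0.058884, K2/[H⁺] = 10^-2.00 = 0.010000
α₁ = 1/(1 + 0.058884 + 0.010000) = 1/1.0689 = 0.9356; α₂ = α₁·K2/[H⁺] = 0.009356
α₁ + 2α₂ = 0.9543
DIC = CA / (α₁ + 2α₂) = 2.39 / 0.9543 = 2.50 mmol/kg

DIC = 2.50 mmol/kg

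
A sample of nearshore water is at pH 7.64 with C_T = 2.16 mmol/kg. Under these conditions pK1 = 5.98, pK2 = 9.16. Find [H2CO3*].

α₀ = 1 / (1 + K1/[H⁺] + K1K2/[H⁺]²) = 1 / (1 + 10^+1.66 + 10^+0.14)
   = 1 / (1 + 45.709 + 1.3804) = 1/48.089 = 0.02079
[CO2*] = α₀ × DIC = 0.02079 × 2.16 = 0.0449 mmol/kg

[CO2*] = 0.0449 mmol/kg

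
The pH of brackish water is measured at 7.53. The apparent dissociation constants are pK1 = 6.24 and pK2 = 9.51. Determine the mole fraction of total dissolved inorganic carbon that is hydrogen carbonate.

α₁ = 1 / (1 + [H⁺]/K1 + K2/[H⁺]) = 1 / (1 + 10^-1.29 + 10^-1.98)
   = 1 / (1 + 0.051286 + 0.010471) = 1/1.0618 = 0.9418

α₁ = 0.942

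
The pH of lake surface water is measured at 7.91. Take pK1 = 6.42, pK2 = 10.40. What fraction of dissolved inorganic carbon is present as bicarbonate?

α₁ = 0.966

α₁ = 1 / (1 + [H⁺]/K1 + K2/[H⁺]) = 1 / (1 + 10^-1.49 + 10^-2.49)
   = 1 / (1 + 0.032359 + 0.0032359) = 1/1.0356 = 0.9656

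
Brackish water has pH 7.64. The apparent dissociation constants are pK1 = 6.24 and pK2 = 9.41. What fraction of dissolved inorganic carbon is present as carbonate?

α₂ = 0.0161

α₂ = 1 / (1 + [H⁺]/K2 + [H⁺]²/(K1K2)) = 1 / (1 + 10^+1.77 + 10^+0.37)
   = 1 / (1 + 58.884 + 2.3442) = 1/62.229 = 0.01607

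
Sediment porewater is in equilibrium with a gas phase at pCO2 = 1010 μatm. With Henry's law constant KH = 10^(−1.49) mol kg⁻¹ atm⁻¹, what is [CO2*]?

KH = 10^(−1.49) = 3.236×10^-2 mol kg⁻¹ atm⁻¹
[CO2*] = KH · pCO2 = 3.236×10^-2 × 1010×10^-6 atm = 3.27×10^-5 mol/kg

[CO2*] = 32.7 μmol/kg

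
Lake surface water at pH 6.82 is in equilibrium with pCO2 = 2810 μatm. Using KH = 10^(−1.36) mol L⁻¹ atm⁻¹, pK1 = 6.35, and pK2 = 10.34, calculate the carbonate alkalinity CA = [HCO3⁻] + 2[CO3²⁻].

CA = 0.362 mmol/L

[CO2*] = KH · pCO2 = 10^(−1.36) × 2810×10^-6 = 1.227×10^-4 mol/L
α₀ = 1/(1 + K1/[H⁺] + K1K2/[H⁺]²) = 1/(1 + 10^+0.47 + 10^-3.05) = 0.2530
DIC = [CO2*]/α₀ = 1.227×10^-4 / 0.2530 = 0.4848 mmol/L
CA = (α₁ + 2α₂)·DIC = (0.7467 + 2×0.0002255) × 0.4848 = 0.362 mmol/L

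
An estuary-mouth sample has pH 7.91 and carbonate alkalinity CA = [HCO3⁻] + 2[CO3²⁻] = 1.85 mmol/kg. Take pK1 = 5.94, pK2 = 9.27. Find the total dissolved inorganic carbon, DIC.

CA = [HCO3⁻] + 2[CO3²⁻] = (α₁ + 2α₂)·DIC
At pH 7.91: [H⁺]/K1 = 10^-1.97 = 0.010715, K2/[H⁺] = 10^-1.36 = 0.043652
α₁ = 1/(1 + 0.010715 + 0.043652) = 1/1.0544 = 0.9484; α₂ = α₁·K2/[H⁺] = 0.04140
α₁ + 2α₂ = 1.0312
DIC = CA / (α₁ + 2α₂) = 1.85 / 1.0312 = 1.79 mmol/kg

DIC = 1.79 mmol/kg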